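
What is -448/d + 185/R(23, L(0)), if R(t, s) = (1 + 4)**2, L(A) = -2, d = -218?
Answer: 5153/545 ≈ 9.4550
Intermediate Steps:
R(t, s) = 25 (R(t, s) = 5**2 = 25)
-448/d + 185/R(23, L(0)) = -448/(-218) + 185/25 = -448*(-1/218) + 185*(1/25) = 224/109 + 37/5 = 5153/545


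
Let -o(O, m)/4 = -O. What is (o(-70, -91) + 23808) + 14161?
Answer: 37689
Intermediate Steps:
o(O, m) = 4*O (o(O, m) = -(-4)*O = 4*O)
(o(-70, -91) + 23808) + 14161 = (4*(-70) + 23808) + 14161 = (-280 + 23808) + 14161 = 23528 + 14161 = 37689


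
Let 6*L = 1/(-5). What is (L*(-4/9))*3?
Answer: 2/45 ≈ 0.044444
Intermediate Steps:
L = -1/30 (L = (⅙)/(-5) = (⅙)*(-⅕) = -1/30 ≈ -0.033333)
(L*(-4/9))*3 = -(-2)/(15*9)*3 = -1/30*(-4/9)*3 = (2/135)*3 = 2/45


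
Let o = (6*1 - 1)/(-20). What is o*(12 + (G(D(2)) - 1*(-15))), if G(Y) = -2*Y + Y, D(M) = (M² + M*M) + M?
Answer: -17/4 ≈ -4.2500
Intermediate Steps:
D(M) = M + 2*M² (D(M) = (M² + M²) + M = 2*M² + M = M + 2*M²)
G(Y) = -Y
o = -¼ (o = (6 - 1)*(-1/20) = 5*(-1/20) = -¼ ≈ -0.25000)
o*(12 + (G(D(2)) - 1*(-15))) = -(12 + (-2*(1 + 2*2) - 1*(-15)))/4 = -(12 + (-2*(1 + 4) + 15))/4 = -(12 + (-2*5 + 15))/4 = -(12 + (-1*10 + 15))/4 = -(12 + (-10 + 15))/4 = -(12 + 5)/4 = -¼*17 = -17/4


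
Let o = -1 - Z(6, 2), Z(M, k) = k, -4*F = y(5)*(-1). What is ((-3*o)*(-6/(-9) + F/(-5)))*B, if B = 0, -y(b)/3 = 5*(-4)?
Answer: 0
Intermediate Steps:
y(b) = 60 (y(b) = -15*(-4) = -3*(-20) = 60)
F = 15 (F = -15*(-1) = -1/4*(-60) = 15)
o = -3 (o = -1 - 1*2 = -1 - 2 = -3)
((-3*o)*(-6/(-9) + F/(-5)))*B = ((-3*(-3))*(-6/(-9) + 15/(-5)))*0 = (9*(-6*(-1/9) + 15*(-1/5)))*0 = (9*(2/3 - 3))*0 = (9*(-7/3))*0 = -21*0 = 0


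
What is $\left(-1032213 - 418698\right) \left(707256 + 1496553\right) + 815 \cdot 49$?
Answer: $-3197530680064$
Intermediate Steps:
$\left(-1032213 - 418698\right) \left(707256 + 1496553\right) + 815 \cdot 49 = \left(-1450911\right) 2203809 + 39935 = -3197530719999 + 39935 = -3197530680064$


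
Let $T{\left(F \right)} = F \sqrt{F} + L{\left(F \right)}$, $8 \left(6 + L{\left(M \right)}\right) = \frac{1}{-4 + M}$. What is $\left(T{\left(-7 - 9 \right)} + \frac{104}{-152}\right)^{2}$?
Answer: $- \frac{37439918679}{9241600} + \frac{81356 i}{95} \approx -4051.2 + 856.38 i$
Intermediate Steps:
$L{\left(M \right)} = -6 + \frac{1}{8 \left(-4 + M\right)}$
$T{\left(F \right)} = F^{\frac{3}{2}} + \frac{193 - 48 F}{8 \left(-4 + F\right)}$ ($T{\left(F \right)} = F \sqrt{F} + \frac{193 - 48 F}{8 \left(-4 + F\right)} = F^{\frac{3}{2}} + \frac{193 - 48 F}{8 \left(-4 + F\right)}$)
$\left(T{\left(-7 - 9 \right)} + \frac{104}{-152}\right)^{2} = \left(\frac{193 - 48 \left(-7 - 9\right) + 8 \left(-7 - 9\right)^{\frac{3}{2}} \left(-4 - 16\right)}{8 \left(-4 - 16\right)} + \frac{104}{-152}\right)^{2} = \left(\frac{193 - 48 \left(-7 - 9\right) + 8 \left(-7 - 9\right)^{\frac{3}{2}} \left(-4 - 16\right)}{8 \left(-4 - 16\right)} + 104 \left(- \frac{1}{152}\right)\right)^{2} = \left(\frac{193 - -768 + 8 \left(-16\right)^{\frac{3}{2}} \left(-4 - 16\right)}{8 \left(-4 - 16\right)} - \frac{13}{19}\right)^{2} = \left(\frac{193 + 768 + 8 \left(- 64 i\right) \left(-20\right)}{8 \left(-20\right)} - \frac{13}{19}\right)^{2} = \left(\frac{1}{8} \left(- \frac{1}{20}\right) \left(193 + 768 + 10240 i\right) - \frac{13}{19}\right)^{2} = \left(\frac{1}{8} \left(- \frac{1}{20}\right) \left(961 + 10240 i\right) - \frac{13}{19}\right)^{2} = \left(\left(- \frac{961}{160} - 64 i\right) - \frac{13}{19}\right)^{2} = \left(- \frac{20339}{3040} - 64 i\right)^{2}$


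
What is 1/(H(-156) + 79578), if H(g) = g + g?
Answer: 1/79266 ≈ 1.2616e-5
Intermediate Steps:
H(g) = 2*g
1/(H(-156) + 79578) = 1/(2*(-156) + 79578) = 1/(-312 + 79578) = 1/79266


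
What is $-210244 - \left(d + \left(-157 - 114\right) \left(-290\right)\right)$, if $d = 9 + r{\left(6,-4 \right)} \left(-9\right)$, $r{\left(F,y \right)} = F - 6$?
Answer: $-288843$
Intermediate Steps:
$r{\left(F,y \right)} = -6 + F$ ($r{\left(F,y \right)} = F - 6 = -6 + F$)
$d = 9$ ($d = 9 + \left(-6 + 6\right) \left(-9\right) = 9 + 0 \left(-9\right) = 9 + 0 = 9$)
$-210244 - \left(d + \left(-157 - 114\right) \left(-290\right)\right) = -210244 - \left(9 + \left(-157 - 114\right) \left(-290\right)\right) = -210244 - \left(9 - -78590\right) = -210244 - \left(9 + 78590\right) = -210244 - 78599 = -288843$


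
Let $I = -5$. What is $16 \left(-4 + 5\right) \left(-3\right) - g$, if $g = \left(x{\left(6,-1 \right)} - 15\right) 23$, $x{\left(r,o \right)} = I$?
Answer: $412$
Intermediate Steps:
$x{\left(r,o \right)} = -5$
$g = -460$ ($g = \left(-5 - 15\right) 23 = \left(-20\right) 23 = -460$)
$16 \left(-4 + 5\right) \left(-3\right) - g = 16 \left(-4 + 5\right) \left(-3\right) - -460 = 16 \cdot 1 \left(-3\right) + 460 = 16 \left(-3\right) + 460 = -48 + 460 = 412$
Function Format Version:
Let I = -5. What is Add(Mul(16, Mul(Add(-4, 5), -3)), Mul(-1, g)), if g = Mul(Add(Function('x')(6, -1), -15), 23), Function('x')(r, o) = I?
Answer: 412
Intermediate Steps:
Function('x')(r, o) = -5
g = -460 (g = Mul(Add(-5, -15), 23) = Mul(-20, 23) = -460)
Add(Mul(16, Mul(Add(-4, 5), -3)), Mul(-1, g)) = Add(Mul(16, Mul(Add(-4, 5), -3)), Mul(-1, -460)) = Add(Mul(16, Mul(1, -3)), 460) = Add(Mul(16, -3), 460) = Add(-48, 460) = 412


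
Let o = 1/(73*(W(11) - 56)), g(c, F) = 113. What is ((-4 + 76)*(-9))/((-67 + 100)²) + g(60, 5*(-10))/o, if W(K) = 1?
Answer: -54897167/121 ≈ -4.5370e+5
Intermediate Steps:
o = -1/4015 (o = 1/(73*(1 - 56)) = 1/(73*(-55)) = 1/(-4015) = -1/4015 ≈ -0.00024907)
((-4 + 76)*(-9))/((-67 + 100)²) + g(60, 5*(-10))/o = ((-4 + 76)*(-9))/((-67 + 100)²) + 113/(-1/4015) = (72*(-9))/(33²) + 113*(-4015) = -648/1089 - 453695 = -648*1/1089 - 453695 = -72/121 - 453695 = -54897167/121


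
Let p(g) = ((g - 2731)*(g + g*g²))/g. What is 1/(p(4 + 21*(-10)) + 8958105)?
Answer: -1/115679364 ≈ -8.6446e-9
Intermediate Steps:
p(g) = (-2731 + g)*(g + g³)/g (p(g) = ((-2731 + g)*(g + g³))/g = (-2731 + g)*(g + g³)/g)
1/(p(4 + 21*(-10)) + 8958105) = 1/((-2731 + (4 + 21*(-10)) + (4 + 21*(-10))³ - 2731*(4 + 21*(-10))²) + 8958105) = 1/((-2731 + (4 - 210) + (4 - 210)³ - 2731*(4 - 210)²) + 8958105) = 1/((-2731 - 206 + (-206)³ - 2731*(-206)²) + 8958105) = 1/((-2731 - 206 - 8741816 - 2731*42436) + 8958105) = 1/((-2731 - 206 - 8741816 - 115892716) + 8958105) = 1/(-124637469 + 8958105) = 1/(-115679364) = -1/115679364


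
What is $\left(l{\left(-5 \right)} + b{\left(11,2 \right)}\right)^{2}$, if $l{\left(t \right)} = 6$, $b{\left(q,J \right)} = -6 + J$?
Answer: $4$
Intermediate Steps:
$\left(l{\left(-5 \right)} + b{\left(11,2 \right)}\right)^{2} = \left(6 + \left(-6 + 2\right)\right)^{2} = \left(6 - 4\right)^{2} = 2^{2} = 4$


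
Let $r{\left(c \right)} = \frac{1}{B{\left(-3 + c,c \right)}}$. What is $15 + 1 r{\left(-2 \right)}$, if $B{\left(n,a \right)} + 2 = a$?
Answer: $\frac{59}{4} \approx 14.75$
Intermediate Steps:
$B{\left(n,a \right)} = -2 + a$
$r{\left(c \right)} = \frac{1}{-2 + c}$
$15 + 1 r{\left(-2 \right)} = 15 + 1 \frac{1}{-2 - 2} = 15 + 1 \frac{1}{-4} = 15 + 1 \left(- \frac{1}{4}\right) = 15 - \frac{1}{4} = \frac{59}{4}$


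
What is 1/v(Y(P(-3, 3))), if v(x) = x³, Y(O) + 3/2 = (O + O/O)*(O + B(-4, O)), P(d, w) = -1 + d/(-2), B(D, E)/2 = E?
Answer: 64/27 ≈ 2.3704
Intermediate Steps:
B(D, E) = 2*E
P(d, w) = -1 - d/2 (P(d, w) = -1 + d*(-½) = -1 - d/2)
Y(O) = -3/2 + 3*O*(1 + O) (Y(O) = -3/2 + (O + O/O)*(O + 2*O) = -3/2 + (O + 1)*(3*O) = -3/2 + (1 + O)*(3*O) = -3/2 + 3*O*(1 + O))
1/v(Y(P(-3, 3))) = 1/((-3/2 + 3*(-1 - ½*(-3)) + 3*(-1 - ½*(-3))²)³) = 1/((-3/2 + 3*(-1 + 3/2) + 3*(-1 + 3/2)²)³) = 1/((-3/2 + 3*(½) + 3*(½)²)³) = 1/((-3/2 + 3/2 + 3*(¼))³) = 1/((-3/2 + 3/2 + ¾)³) = 1/((¾)³) = 1/(27/64) = 64/27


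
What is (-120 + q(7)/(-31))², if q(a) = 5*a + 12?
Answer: 14190289/961 ≈ 14766.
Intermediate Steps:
q(a) = 12 + 5*a
(-120 + q(7)/(-31))² = (-120 + (12 + 5*7)/(-31))² = (-120 + (12 + 35)*(-1/31))² = (-120 + 47*(-1/31))² = (-120 - 47/31)² = (-3767/31)² = 14190289/961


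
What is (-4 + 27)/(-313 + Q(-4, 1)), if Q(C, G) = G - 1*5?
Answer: -23/317 ≈ -0.072555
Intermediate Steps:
Q(C, G) = -5 + G (Q(C, G) = G - 5 = -5 + G)
(-4 + 27)/(-313 + Q(-4, 1)) = (-4 + 27)/(-313 + (-5 + 1)) = 23/(-313 - 4) = 23/(-317) = 23*(-1/317) = -23/317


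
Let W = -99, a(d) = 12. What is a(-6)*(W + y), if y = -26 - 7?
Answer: -1584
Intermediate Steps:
y = -33
a(-6)*(W + y) = 12*(-99 - 33) = 12*(-132) = -1584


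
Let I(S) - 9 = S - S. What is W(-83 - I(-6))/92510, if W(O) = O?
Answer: -46/46255 ≈ -0.00099449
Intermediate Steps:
I(S) = 9 (I(S) = 9 + (S - S) = 9 + 0 = 9)
W(-83 - I(-6))/92510 = (-83 - 1*9)/92510 = (-83 - 9)*(1/92510) = -92*1/92510 = -46/46255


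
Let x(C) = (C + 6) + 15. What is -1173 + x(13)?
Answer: -1139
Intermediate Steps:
x(C) = 21 + C (x(C) = (6 + C) + 15 = 21 + C)
-1173 + x(13) = -1173 + (21 + 13) = -1173 + 34 = -1139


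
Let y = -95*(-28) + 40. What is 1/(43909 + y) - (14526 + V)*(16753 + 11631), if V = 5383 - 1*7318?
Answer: -16657261636895/46609 ≈ -3.5738e+8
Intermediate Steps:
V = -1935 (V = 5383 - 7318 = -1935)
y = 2700 (y = 2660 + 40 = 2700)
1/(43909 + y) - (14526 + V)*(16753 + 11631) = 1/(43909 + 2700) - (14526 - 1935)*(16753 + 11631) = 1/46609 - 12591*28384 = 1/46609 - 1*357382944 = 1/46609 - 357382944 = -16657261636895/46609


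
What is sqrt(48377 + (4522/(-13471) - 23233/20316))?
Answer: sqrt(2509195733022404013)/7202022 ≈ 219.94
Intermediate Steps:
sqrt(48377 + (4522/(-13471) - 23233/20316)) = sqrt(48377 + (4522*(-1/13471) - 23233*1/20316)) = sqrt(48377 + (-238/709 - 23233/20316)) = sqrt(48377 - 21307405/14404044) = sqrt(696803129183/14404044) = sqrt(2509195733022404013)/7202022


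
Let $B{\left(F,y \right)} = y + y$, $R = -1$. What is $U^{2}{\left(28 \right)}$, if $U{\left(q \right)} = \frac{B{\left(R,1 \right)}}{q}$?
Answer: $\frac{1}{196} \approx 0.005102$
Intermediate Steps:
$B{\left(F,y \right)} = 2 y$
$U{\left(q \right)} = \frac{2}{q}$ ($U{\left(q \right)} = \frac{2 \cdot 1}{q} = \frac{2}{q}$)
$U^{2}{\left(28 \right)} = \left(\frac{2}{28}\right)^{2} = \left(2 \cdot \frac{1}{28}\right)^{2} = \left(\frac{1}{14}\right)^{2} = \frac{1}{196}$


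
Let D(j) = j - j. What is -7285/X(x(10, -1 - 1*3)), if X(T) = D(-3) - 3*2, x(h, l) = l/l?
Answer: 7285/6 ≈ 1214.2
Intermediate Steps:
x(h, l) = 1
D(j) = 0
X(T) = -6 (X(T) = 0 - 3*2 = 0 - 6 = -6)
-7285/X(x(10, -1 - 1*3)) = -7285/(-6) = -7285*(-⅙) = 7285/6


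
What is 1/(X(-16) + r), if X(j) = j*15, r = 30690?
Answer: 1/30450 ≈ 3.2841e-5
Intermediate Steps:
X(j) = 15*j
1/(X(-16) + r) = 1/(15*(-16) + 30690) = 1/(-240 + 30690) = 1/30450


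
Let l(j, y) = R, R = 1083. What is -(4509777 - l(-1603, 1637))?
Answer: -4508694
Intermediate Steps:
l(j, y) = 1083
-(4509777 - l(-1603, 1637)) = -(4509777 - 1*1083) = -(4509777 - 1083) = -1*4508694 = -4508694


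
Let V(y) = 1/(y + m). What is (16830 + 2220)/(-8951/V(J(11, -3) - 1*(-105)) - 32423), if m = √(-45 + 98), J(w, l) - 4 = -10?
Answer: -17498796600/839528137931 + 170516550*√53/839528137931 ≈ -0.019365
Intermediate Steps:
J(w, l) = -6 (J(w, l) = 4 - 10 = -6)
m = √53 ≈ 7.2801
V(y) = 1/(y + √53)
(16830 + 2220)/(-8951/V(J(11, -3) - 1*(-105)) - 32423) = (16830 + 2220)/(-(-53706 + 939855 + 8951*√53) - 32423) = 19050/(-(886149 + 8951*√53) - 32423) = 19050/(-8951*(99 + √53) - 32423) = 19050/((-886149 - 8951*√53) - 32423) = 19050/(-918572 - 8951*√53)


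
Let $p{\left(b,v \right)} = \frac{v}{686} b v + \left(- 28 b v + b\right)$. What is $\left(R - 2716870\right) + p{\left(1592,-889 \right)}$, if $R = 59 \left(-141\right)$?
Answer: $\frac{271169953}{7} \approx 3.8739 \cdot 10^{7}$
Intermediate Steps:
$R = -8319$
$p{\left(b,v \right)} = b - 28 b v + \frac{b v^{2}}{686}$ ($p{\left(b,v \right)} = v \frac{1}{686} b v - \left(- b + 28 b v\right) = \frac{v}{686} b v - \left(- b + 28 b v\right) = \frac{b v}{686} v - \left(- b + 28 b v\right) = \frac{b v^{2}}{686} - \left(- b + 28 b v\right) = b - 28 b v + \frac{b v^{2}}{686}$)
$\left(R - 2716870\right) + p{\left(1592,-889 \right)} = \left(-8319 - 2716870\right) + \frac{1}{686} \cdot 1592 \left(686 + \left(-889\right)^{2} - -17075912\right) = -2725189 + \frac{1}{686} \cdot 1592 \left(686 + 790321 + 17075912\right) = -2725189 + \frac{1}{686} \cdot 1592 \cdot 17866919 = -2725189 + \frac{290246276}{7} = \frac{271169953}{7}$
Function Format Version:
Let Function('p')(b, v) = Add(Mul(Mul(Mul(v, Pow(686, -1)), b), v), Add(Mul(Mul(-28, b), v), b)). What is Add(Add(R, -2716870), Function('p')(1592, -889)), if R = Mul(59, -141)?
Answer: Rational(271169953, 7) ≈ 3.8739e+7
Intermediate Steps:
R = -8319
Function('p')(b, v) = Add(b, Mul(-28, b, v), Mul(Rational(1, 686), b, Pow(v, 2))) (Function('p')(b, v) = Add(Mul(Mul(Mul(v, Rational(1, 686)), b), v), Add(Mul(-28, b, v), b)) = Add(Mul(Mul(Mul(Rational(1, 686), v), b), v), Add(b, Mul(-28, b, v))) = Add(Mul(Mul(Rational(1, 686), b, v), v), Add(b, Mul(-28, b, v))) = Add(Mul(Rational(1, 686), b, Pow(v, 2)), Add(b, Mul(-28, b, v))) = Add(b, Mul(-28, b, v), Mul(Rational(1, 686), b, Pow(v, 2))))
Add(Add(R, -2716870), Function('p')(1592, -889)) = Add(Add(-8319, -2716870), Mul(Rational(1, 686), 1592, Add(686, Pow(-889, 2), Mul(-19208, -889)))) = Add(-2725189, Mul(Rational(1, 686), 1592, Add(686, 790321, 17075912))) = Add(-2725189, Mul(Rational(1, 686), 1592, 17866919)) = Add(-2725189, Rational(290246276, 7)) = Rational(271169953, 7)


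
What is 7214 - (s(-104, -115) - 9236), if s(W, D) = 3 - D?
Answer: 16332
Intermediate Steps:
7214 - (s(-104, -115) - 9236) = 7214 - ((3 - 1*(-115)) - 9236) = 7214 - ((3 + 115) - 9236) = 7214 - (118 - 9236) = 7214 - 1*(-9118) = 7214 + 9118 = 16332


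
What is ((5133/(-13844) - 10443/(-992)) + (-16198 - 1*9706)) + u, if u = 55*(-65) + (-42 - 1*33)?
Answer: -101433232609/3433312 ≈ -29544.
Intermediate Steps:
u = -3650 (u = -3575 + (-42 - 33) = -3575 - 75 = -3650)
((5133/(-13844) - 10443/(-992)) + (-16198 - 1*9706)) + u = ((5133/(-13844) - 10443/(-992)) + (-16198 - 1*9706)) - 3650 = ((5133*(-1/13844) - 10443*(-1/992)) + (-16198 - 9706)) - 3650 = ((-5133/13844 + 10443/992) - 25904) - 3650 = (34870239/3433312 - 25904) - 3650 = -88901643809/3433312 - 3650 = -101433232609/3433312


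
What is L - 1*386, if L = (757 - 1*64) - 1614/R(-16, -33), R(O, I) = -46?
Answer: 7868/23 ≈ 342.09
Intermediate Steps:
L = 16746/23 (L = (757 - 1*64) - 1614/(-46) = (757 - 64) - 1614*(-1)/46 = 693 - 1*(-807/23) = 693 + 807/23 = 16746/23 ≈ 728.09)
L - 1*386 = 16746/23 - 1*386 = 16746/23 - 386 = 7868/23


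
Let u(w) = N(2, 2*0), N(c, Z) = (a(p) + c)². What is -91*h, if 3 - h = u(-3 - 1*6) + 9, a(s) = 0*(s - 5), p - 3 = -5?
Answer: 910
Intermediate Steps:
p = -2 (p = 3 - 5 = -2)
a(s) = 0 (a(s) = 0*(-5 + s) = 0)
N(c, Z) = c² (N(c, Z) = (0 + c)² = c²)
u(w) = 4 (u(w) = 2² = 4)
h = -10 (h = 3 - (4 + 9) = 3 - 1*13 = 3 - 13 = -10)
-91*h = -91*(-10) = 910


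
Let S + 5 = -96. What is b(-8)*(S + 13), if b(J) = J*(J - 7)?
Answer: -10560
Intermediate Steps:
S = -101 (S = -5 - 96 = -101)
b(J) = J*(-7 + J)
b(-8)*(S + 13) = (-8*(-7 - 8))*(-101 + 13) = -8*(-15)*(-88) = 120*(-88) = -10560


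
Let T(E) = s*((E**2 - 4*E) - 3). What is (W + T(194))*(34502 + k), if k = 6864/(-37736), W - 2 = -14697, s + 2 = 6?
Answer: 21601642172708/4717 ≈ 4.5795e+9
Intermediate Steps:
s = 4 (s = -2 + 6 = 4)
W = -14695 (W = 2 - 14697 = -14695)
k = -858/4717 (k = 6864*(-1/37736) = -858/4717 ≈ -0.18190)
T(E) = -12 - 16*E + 4*E**2 (T(E) = 4*((E**2 - 4*E) - 3) = 4*(-3 + E**2 - 4*E) = -12 - 16*E + 4*E**2)
(W + T(194))*(34502 + k) = (-14695 + (-12 - 16*194 + 4*194**2))*(34502 - 858/4717) = (-14695 + (-12 - 3104 + 4*37636))*(162745076/4717) = (-14695 + (-12 - 3104 + 150544))*(162745076/4717) = (-14695 + 147428)*(162745076/4717) = 132733*(162745076/4717) = 21601642172708/4717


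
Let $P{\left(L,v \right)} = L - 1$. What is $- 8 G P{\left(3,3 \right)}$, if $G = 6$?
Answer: $-96$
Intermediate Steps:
$P{\left(L,v \right)} = -1 + L$ ($P{\left(L,v \right)} = L - 1 = -1 + L$)
$- 8 G P{\left(3,3 \right)} = \left(-8\right) 6 \left(-1 + 3\right) = \left(-48\right) 2 = -96$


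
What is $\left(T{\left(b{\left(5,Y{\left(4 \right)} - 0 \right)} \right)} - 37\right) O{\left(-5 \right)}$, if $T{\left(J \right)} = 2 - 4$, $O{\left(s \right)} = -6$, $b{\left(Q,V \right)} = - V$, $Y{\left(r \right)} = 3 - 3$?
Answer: $234$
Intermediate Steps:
$Y{\left(r \right)} = 0$
$T{\left(J \right)} = -2$
$\left(T{\left(b{\left(5,Y{\left(4 \right)} - 0 \right)} \right)} - 37\right) O{\left(-5 \right)} = \left(-2 - 37\right) \left(-6\right) = \left(-39\right) \left(-6\right) = 234$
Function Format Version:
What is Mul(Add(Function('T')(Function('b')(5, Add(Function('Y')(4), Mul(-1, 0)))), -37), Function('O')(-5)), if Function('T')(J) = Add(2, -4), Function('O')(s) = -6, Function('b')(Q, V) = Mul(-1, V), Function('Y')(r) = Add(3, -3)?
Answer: 234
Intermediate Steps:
Function('Y')(r) = 0
Function('T')(J) = -2
Mul(Add(Function('T')(Function('b')(5, Add(Function('Y')(4), Mul(-1, 0)))), -37), Function('O')(-5)) = Mul(Add(-2, -37), -6) = Mul(-39, -6) = 234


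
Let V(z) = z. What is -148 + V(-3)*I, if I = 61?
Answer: -331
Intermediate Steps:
-148 + V(-3)*I = -148 - 3*61 = -148 - 183 = -331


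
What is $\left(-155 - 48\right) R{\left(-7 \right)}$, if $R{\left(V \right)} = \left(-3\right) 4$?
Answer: $2436$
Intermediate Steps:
$R{\left(V \right)} = -12$
$\left(-155 - 48\right) R{\left(-7 \right)} = \left(-155 - 48\right) \left(-12\right) = \left(-203\right) \left(-12\right) = 2436$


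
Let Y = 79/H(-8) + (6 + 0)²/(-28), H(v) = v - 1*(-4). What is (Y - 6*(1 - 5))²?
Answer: 6889/784 ≈ 8.7870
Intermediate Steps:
H(v) = 4 + v (H(v) = v + 4 = 4 + v)
Y = -589/28 (Y = 79/(4 - 8) + (6 + 0)²/(-28) = 79/(-4) + 6²*(-1/28) = 79*(-¼) + 36*(-1/28) = -79/4 - 9/7 = -589/28 ≈ -21.036)
(Y - 6*(1 - 5))² = (-589/28 - 6*(1 - 5))² = (-589/28 - 6*(-4))² = (-589/28 + 24)² = (83/28)² = 6889/784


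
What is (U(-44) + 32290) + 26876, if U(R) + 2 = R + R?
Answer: 59076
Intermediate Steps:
U(R) = -2 + 2*R (U(R) = -2 + (R + R) = -2 + 2*R)
(U(-44) + 32290) + 26876 = ((-2 + 2*(-44)) + 32290) + 26876 = ((-2 - 88) + 32290) + 26876 = (-90 + 32290) + 26876 = 32200 + 26876 = 59076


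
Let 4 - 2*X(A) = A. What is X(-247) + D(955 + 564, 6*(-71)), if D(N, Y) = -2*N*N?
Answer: -9229193/2 ≈ -4.6146e+6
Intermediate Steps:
X(A) = 2 - A/2
D(N, Y) = -2*N²
X(-247) + D(955 + 564, 6*(-71)) = (2 - ½*(-247)) - 2*(955 + 564)² = (2 + 247/2) - 2*1519² = 251/2 - 2*2307361 = 251/2 - 4614722 = -9229193/2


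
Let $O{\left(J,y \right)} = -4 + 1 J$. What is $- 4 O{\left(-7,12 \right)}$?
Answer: $44$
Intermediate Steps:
$O{\left(J,y \right)} = -4 + J$
$- 4 O{\left(-7,12 \right)} = - 4 \left(-4 - 7\right) = \left(-4\right) \left(-11\right) = 44$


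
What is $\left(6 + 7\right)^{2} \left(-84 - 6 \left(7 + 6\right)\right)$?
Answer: $-27378$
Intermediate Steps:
$\left(6 + 7\right)^{2} \left(-84 - 6 \left(7 + 6\right)\right) = 13^{2} \left(-84 - 78\right) = 169 \left(-84 - 78\right) = 169 \left(-162\right) = -27378$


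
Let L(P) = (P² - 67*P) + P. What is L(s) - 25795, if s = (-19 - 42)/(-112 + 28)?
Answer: -182343983/7056 ≈ -25842.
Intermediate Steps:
s = 61/84 (s = -61/(-84) = -61*(-1/84) = 61/84 ≈ 0.72619)
L(P) = P² - 66*P
L(s) - 25795 = 61*(-66 + 61/84)/84 - 25795 = (61/84)*(-5483/84) - 25795 = -334463/7056 - 25795 = -182343983/7056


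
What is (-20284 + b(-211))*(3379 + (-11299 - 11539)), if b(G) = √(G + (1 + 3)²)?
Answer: 394706356 - 19459*I*√195 ≈ 3.9471e+8 - 2.7173e+5*I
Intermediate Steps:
b(G) = √(16 + G) (b(G) = √(G + 4²) = √(G + 16) = √(16 + G))
(-20284 + b(-211))*(3379 + (-11299 - 11539)) = (-20284 + √(16 - 211))*(3379 + (-11299 - 11539)) = (-20284 + √(-195))*(3379 - 22838) = (-20284 + I*√195)*(-19459) = 394706356 - 19459*I*√195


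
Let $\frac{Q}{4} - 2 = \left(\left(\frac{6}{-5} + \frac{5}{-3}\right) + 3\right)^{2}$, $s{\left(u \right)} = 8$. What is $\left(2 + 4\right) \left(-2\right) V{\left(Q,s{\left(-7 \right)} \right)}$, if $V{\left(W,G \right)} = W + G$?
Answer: $- \frac{14464}{75} \approx -192.85$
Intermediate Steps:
$Q = \frac{1816}{225}$ ($Q = 8 + 4 \left(\left(\frac{6}{-5} + \frac{5}{-3}\right) + 3\right)^{2} = 8 + 4 \left(\left(6 \left(- \frac{1}{5}\right) + 5 \left(- \frac{1}{3}\right)\right) + 3\right)^{2} = 8 + 4 \left(\left(- \frac{6}{5} - \frac{5}{3}\right) + 3\right)^{2} = 8 + 4 \left(- \frac{43}{15} + 3\right)^{2} = 8 + 4 \left(\frac{2}{15}\right)^{2} = 8 + 4 \cdot \frac{4}{225} = 8 + \frac{16}{225} = \frac{1816}{225} \approx 8.0711$)
$V{\left(W,G \right)} = G + W$
$\left(2 + 4\right) \left(-2\right) V{\left(Q,s{\left(-7 \right)} \right)} = \left(2 + 4\right) \left(-2\right) \left(8 + \frac{1816}{225}\right) = 6 \left(-2\right) \frac{3616}{225} = \left(-12\right) \frac{3616}{225} = - \frac{14464}{75}$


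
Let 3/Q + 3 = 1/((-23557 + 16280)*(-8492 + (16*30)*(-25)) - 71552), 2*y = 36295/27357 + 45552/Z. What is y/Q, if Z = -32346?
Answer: 1792757995437935/43963887071395368 ≈ 0.040778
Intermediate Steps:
y = -4009333/98321058 (y = (36295/27357 + 45552/(-32346))/2 = (36295*(1/27357) + 45552*(-1/32346))/2 = (36295/27357 - 7592/5391)/2 = (½)*(-4009333/49160529) = -4009333/98321058 ≈ -0.040778)
Q = -447146196/447146195 (Q = 3/(-3 + 1/((-23557 + 16280)*(-8492 + (16*30)*(-25)) - 71552)) = 3/(-3 + 1/(-7277*(-8492 + 480*(-25)) - 71552)) = 3/(-3 + 1/(-7277*(-8492 - 12000) - 71552)) = 3/(-3 + 1/(-7277*(-20492) - 71552)) = 3/(-3 + 1/(149120284 - 71552)) = 3/(-3 + 1/149048732) = 3/(-447146195/149048732) = 3*(-149048732/447146195) = -447146196/447146195 ≈ -1.0000)
y/Q = -4009333/(98321058*(-447146196/447146195)) = -4009333/98321058*(-447146195/447146196) = 1792757995437935/43963887071395368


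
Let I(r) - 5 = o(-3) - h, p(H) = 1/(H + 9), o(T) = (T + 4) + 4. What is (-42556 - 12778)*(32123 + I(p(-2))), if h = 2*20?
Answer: -1775834062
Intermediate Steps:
o(T) = 8 + T (o(T) = (4 + T) + 4 = 8 + T)
h = 40
p(H) = 1/(9 + H)
I(r) = -30 (I(r) = 5 + ((8 - 3) - 1*40) = 5 + (5 - 40) = 5 - 35 = -30)
(-42556 - 12778)*(32123 + I(p(-2))) = (-42556 - 12778)*(32123 - 30) = -55334*32093 = -1775834062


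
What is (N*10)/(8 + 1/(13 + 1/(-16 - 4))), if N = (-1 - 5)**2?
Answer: 23310/523 ≈ 44.570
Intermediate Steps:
N = 36 (N = (-6)**2 = 36)
(N*10)/(8 + 1/(13 + 1/(-16 - 4))) = (36*10)/(8 + 1/(13 + 1/(-16 - 4))) = 360/(8 + 1/(13 + 1/(-20))) = 360/(8 + 1/(13 - 1/20)) = 360/(8 + 1/(259/20)) = 360/(8 + 20/259) = 360/(2092/259) = 360*(259/2092) = 23310/523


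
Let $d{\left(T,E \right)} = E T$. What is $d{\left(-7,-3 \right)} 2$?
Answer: $42$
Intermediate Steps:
$d{\left(-7,-3 \right)} 2 = \left(-3\right) \left(-7\right) 2 = 21 \cdot 2 = 42$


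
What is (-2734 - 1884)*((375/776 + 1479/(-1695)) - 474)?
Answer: 480251803177/219220 ≈ 2.1907e+6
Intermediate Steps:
(-2734 - 1884)*((375/776 + 1479/(-1695)) - 474) = -4618*((375*(1/776) + 1479*(-1/1695)) - 474) = -4618*((375/776 - 493/565) - 474) = -4618*(-170693/438440 - 474) = -4618*(-207991253/438440) = 480251803177/219220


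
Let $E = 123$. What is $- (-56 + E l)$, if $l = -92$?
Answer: $11372$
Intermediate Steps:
$- (-56 + E l) = - (-56 + 123 \left(-92\right)) = - (-56 - 11316) = \left(-1\right) \left(-11372\right) = 11372$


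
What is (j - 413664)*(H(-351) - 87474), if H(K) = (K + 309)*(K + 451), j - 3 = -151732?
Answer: 51831837882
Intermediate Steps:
j = -151729 (j = 3 - 151732 = -151729)
H(K) = (309 + K)*(451 + K)
(j - 413664)*(H(-351) - 87474) = (-151729 - 413664)*((139359 + (-351)² + 760*(-351)) - 87474) = -565393*((139359 + 123201 - 266760) - 87474) = -565393*(-4200 - 87474) = -565393*(-91674) = 51831837882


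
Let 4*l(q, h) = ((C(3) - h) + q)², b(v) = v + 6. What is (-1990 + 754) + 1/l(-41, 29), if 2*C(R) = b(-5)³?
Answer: -23880740/19321 ≈ -1236.0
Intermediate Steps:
b(v) = 6 + v
C(R) = ½ (C(R) = (6 - 5)³/2 = (½)*1³ = (½)*1 = ½)
l(q, h) = (½ + q - h)²/4 (l(q, h) = ((½ - h) + q)²/4 = (½ + q - h)²/4)
(-1990 + 754) + 1/l(-41, 29) = (-1990 + 754) + 1/((1 - 2*29 + 2*(-41))²/16) = -1236 + 1/((1 - 58 - 82)²/16) = -1236 + 1/((1/16)*(-139)²) = -1236 + 1/((1/16)*19321) = -1236 + 1/(19321/16) = -1236 + 16/19321 = -23880740/19321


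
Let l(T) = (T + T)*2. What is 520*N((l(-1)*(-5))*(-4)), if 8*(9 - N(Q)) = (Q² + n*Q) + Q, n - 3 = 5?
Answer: -364520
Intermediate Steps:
n = 8 (n = 3 + 5 = 8)
l(T) = 4*T (l(T) = (2*T)*2 = 4*T)
N(Q) = 9 - 9*Q/8 - Q²/8 (N(Q) = 9 - ((Q² + 8*Q) + Q)/8 = 9 - (Q² + 9*Q)/8 = 9 + (-9*Q/8 - Q²/8) = 9 - 9*Q/8 - Q²/8)
520*N((l(-1)*(-5))*(-4)) = 520*(9 - 9*(4*(-1))*(-5)*(-4)/8 - (((4*(-1))*(-5))*(-4))²/8) = 520*(9 - 9*(-4*(-5))*(-4)/8 - (-4*(-5)*(-4))²/8) = 520*(9 - 45*(-4)/2 - (20*(-4))²/8) = 520*(9 - 9/8*(-80) - ⅛*(-80)²) = 520*(9 + 90 - ⅛*6400) = 520*(9 + 90 - 800) = 520*(-701) = -364520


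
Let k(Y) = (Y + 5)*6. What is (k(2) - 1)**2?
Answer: 1681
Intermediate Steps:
k(Y) = 30 + 6*Y (k(Y) = (5 + Y)*6 = 30 + 6*Y)
(k(2) - 1)**2 = ((30 + 6*2) - 1)**2 = ((30 + 12) - 1)**2 = (42 - 1)**2 = 41**2 = 1681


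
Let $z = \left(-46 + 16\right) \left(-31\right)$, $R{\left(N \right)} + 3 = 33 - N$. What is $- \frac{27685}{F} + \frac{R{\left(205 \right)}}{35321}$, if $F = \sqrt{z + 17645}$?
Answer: $- \frac{175}{35321} - \frac{5537 \sqrt{743}}{743} \approx -203.14$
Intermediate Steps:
$R{\left(N \right)} = 30 - N$ ($R{\left(N \right)} = -3 - \left(-33 + N\right) = 30 - N$)
$z = 930$ ($z = \left(-30\right) \left(-31\right) = 930$)
$F = 5 \sqrt{743}$ ($F = \sqrt{930 + 17645} = \sqrt{18575} = 5 \sqrt{743} \approx 136.29$)
$- \frac{27685}{F} + \frac{R{\left(205 \right)}}{35321} = - \frac{27685}{5 \sqrt{743}} + \frac{30 - 205}{35321} = - 27685 \frac{\sqrt{743}}{3715} + \left(30 - 205\right) \frac{1}{35321} = - \frac{5537 \sqrt{743}}{743} - \frac{175}{35321} = - \frac{175}{35321} - \frac{5537 \sqrt{743}}{743}$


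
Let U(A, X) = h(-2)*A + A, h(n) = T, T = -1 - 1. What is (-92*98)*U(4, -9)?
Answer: 36064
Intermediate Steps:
T = -2
h(n) = -2
U(A, X) = -A (U(A, X) = -2*A + A = -A)
(-92*98)*U(4, -9) = (-92*98)*(-1*4) = -9016*(-4) = 36064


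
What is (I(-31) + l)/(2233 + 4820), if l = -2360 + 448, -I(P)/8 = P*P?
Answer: -3200/2351 ≈ -1.3611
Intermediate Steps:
I(P) = -8*P² (I(P) = -8*P*P = -8*P²)
l = -1912
(I(-31) + l)/(2233 + 4820) = (-8*(-31)² - 1912)/(2233 + 4820) = (-8*961 - 1912)/7053 = (-7688 - 1912)*(1/7053) = -9600*1/7053 = -3200/2351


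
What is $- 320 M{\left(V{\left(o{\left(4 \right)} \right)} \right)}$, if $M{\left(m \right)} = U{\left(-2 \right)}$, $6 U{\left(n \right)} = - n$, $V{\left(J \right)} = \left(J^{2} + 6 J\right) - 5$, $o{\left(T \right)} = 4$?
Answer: $- \frac{320}{3} \approx -106.67$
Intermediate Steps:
$V{\left(J \right)} = -5 + J^{2} + 6 J$
$U{\left(n \right)} = - \frac{n}{6}$ ($U{\left(n \right)} = \frac{\left(-1\right) n}{6} = - \frac{n}{6}$)
$M{\left(m \right)} = \frac{1}{3}$ ($M{\left(m \right)} = \left(- \frac{1}{6}\right) \left(-2\right) = \frac{1}{3}$)
$- 320 M{\left(V{\left(o{\left(4 \right)} \right)} \right)} = \left(-320\right) \frac{1}{3} = - \frac{320}{3}$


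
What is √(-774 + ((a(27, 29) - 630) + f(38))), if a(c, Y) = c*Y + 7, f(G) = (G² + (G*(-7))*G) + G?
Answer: 2*I*√2310 ≈ 96.125*I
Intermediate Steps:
f(G) = G - 6*G² (f(G) = (G² + (-7*G)*G) + G = (G² - 7*G²) + G = -6*G² + G = G - 6*G²)
a(c, Y) = 7 + Y*c (a(c, Y) = Y*c + 7 = 7 + Y*c)
√(-774 + ((a(27, 29) - 630) + f(38))) = √(-774 + (((7 + 29*27) - 630) + 38*(1 - 6*38))) = √(-774 + (((7 + 783) - 630) + 38*(1 - 228))) = √(-774 + ((790 - 630) + 38*(-227))) = √(-774 + (160 - 8626)) = √(-774 - 8466) = √(-9240) = 2*I*√2310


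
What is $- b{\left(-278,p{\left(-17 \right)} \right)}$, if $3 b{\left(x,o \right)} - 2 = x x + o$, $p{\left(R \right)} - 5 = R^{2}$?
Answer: $-25860$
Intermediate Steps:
$p{\left(R \right)} = 5 + R^{2}$
$b{\left(x,o \right)} = \frac{2}{3} + \frac{o}{3} + \frac{x^{2}}{3}$ ($b{\left(x,o \right)} = \frac{2}{3} + \frac{x x + o}{3} = \frac{2}{3} + \frac{x^{2} + o}{3} = \frac{2}{3} + \frac{o + x^{2}}{3} = \frac{2}{3} + \left(\frac{o}{3} + \frac{x^{2}}{3}\right) = \frac{2}{3} + \frac{o}{3} + \frac{x^{2}}{3}$)
$- b{\left(-278,p{\left(-17 \right)} \right)} = - (\frac{2}{3} + \frac{5 + \left(-17\right)^{2}}{3} + \frac{\left(-278\right)^{2}}{3}) = - (\frac{2}{3} + \frac{5 + 289}{3} + \frac{1}{3} \cdot 77284) = - (\frac{2}{3} + \frac{1}{3} \cdot 294 + \frac{77284}{3}) = - (\frac{2}{3} + 98 + \frac{77284}{3}) = \left(-1\right) 25860 = -25860$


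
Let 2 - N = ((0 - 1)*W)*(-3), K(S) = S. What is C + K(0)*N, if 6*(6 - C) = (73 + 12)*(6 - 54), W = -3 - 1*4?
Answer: 686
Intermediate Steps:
W = -7 (W = -3 - 4 = -7)
C = 686 (C = 6 - (73 + 12)*(6 - 54)/6 = 6 - 85*(-48)/6 = 6 - ⅙*(-4080) = 6 + 680 = 686)
N = 23 (N = 2 - (0 - 1)*(-7)*(-3) = 2 - (-1*(-7))*(-3) = 2 - 7*(-3) = 2 - 1*(-21) = 2 + 21 = 23)
C + K(0)*N = 686 + 0*23 = 686 + 0 = 686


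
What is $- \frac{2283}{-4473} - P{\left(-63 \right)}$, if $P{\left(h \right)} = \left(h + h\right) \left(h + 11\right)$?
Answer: $- \frac{9768271}{1491} \approx -6551.5$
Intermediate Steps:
$P{\left(h \right)} = 2 h \left(11 + h\right)$
$- \frac{2283}{-4473} - P{\left(-63 \right)} = - \frac{2283}{-4473} - 2 \left(-63\right) \left(11 - 63\right) = \left(-2283\right) \left(- \frac{1}{4473}\right) - 2 \left(-63\right) \left(-52\right) = \frac{761}{1491} - 6552 = - \frac{9768271}{1491}$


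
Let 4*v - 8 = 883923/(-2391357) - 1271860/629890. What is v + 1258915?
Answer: 252839404116431505/200838914764 ≈ 1.2589e+6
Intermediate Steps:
v = 281736310445/200838914764 (v = 2 + (883923/(-2391357) - 1271860/629890)/4 = 2 + (883923*(-1/2391357) - 1271860*1/629890)/4 = 2 + (-294641/797119 - 127186/62989)/4 = 2 + (1/4)*(-119941519083/50209728691) = 2 - 119941519083/200838914764 = 281736310445/200838914764 ≈ 1.4028)
v + 1258915 = 281736310445/200838914764 + 1258915 = 252839404116431505/200838914764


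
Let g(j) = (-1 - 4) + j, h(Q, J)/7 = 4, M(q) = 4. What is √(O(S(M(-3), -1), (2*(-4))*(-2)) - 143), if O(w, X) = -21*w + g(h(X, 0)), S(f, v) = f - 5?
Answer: 3*I*√11 ≈ 9.9499*I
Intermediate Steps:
h(Q, J) = 28 (h(Q, J) = 7*4 = 28)
S(f, v) = -5 + f
g(j) = -5 + j
O(w, X) = 23 - 21*w (O(w, X) = -21*w + (-5 + 28) = -21*w + 23 = 23 - 21*w)
√(O(S(M(-3), -1), (2*(-4))*(-2)) - 143) = √((23 - 21*(-5 + 4)) - 143) = √((23 - 21*(-1)) - 143) = √((23 + 21) - 143) = √(44 - 143) = √(-99) = 3*I*√11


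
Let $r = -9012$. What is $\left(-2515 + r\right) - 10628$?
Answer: $-22155$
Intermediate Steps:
$\left(-2515 + r\right) - 10628 = \left(-2515 - 9012\right) - 10628 = -11527 - 10628 = -22155$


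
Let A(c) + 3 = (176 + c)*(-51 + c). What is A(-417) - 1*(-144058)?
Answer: 256843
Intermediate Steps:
A(c) = -3 + (-51 + c)*(176 + c) (A(c) = -3 + (176 + c)*(-51 + c) = -3 + (-51 + c)*(176 + c))
A(-417) - 1*(-144058) = (-8979 + (-417)² + 125*(-417)) - 1*(-144058) = (-8979 + 173889 - 52125) + 144058 = 112785 + 144058 = 256843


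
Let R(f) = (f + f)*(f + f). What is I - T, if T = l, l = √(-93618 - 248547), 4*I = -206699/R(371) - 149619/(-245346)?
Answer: 5277010377/90052450096 - I*√342165 ≈ 0.058599 - 584.95*I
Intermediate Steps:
R(f) = 4*f² (R(f) = (2*f)*(2*f) = 4*f²)
I = 5277010377/90052450096 (I = (-206699/(4*371²) - 149619/(-245346))/4 = (-206699/(4*137641) - 149619*(-1/245346))/4 = (-206699/550564 + 49873/81782)/4 = (¼)*(5277010377/22513112524) = 5277010377/90052450096 ≈ 0.058599)
l = I*√342165 (l = √(-342165) = I*√342165 ≈ 584.95*I)
T = I*√342165 ≈ 584.95*I
I - T = 5277010377/90052450096 - I*√342165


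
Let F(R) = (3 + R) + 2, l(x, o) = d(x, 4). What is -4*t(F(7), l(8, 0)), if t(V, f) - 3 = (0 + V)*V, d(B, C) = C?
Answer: -588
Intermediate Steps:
l(x, o) = 4
F(R) = 5 + R
t(V, f) = 3 + V² (t(V, f) = 3 + (0 + V)*V = 3 + V*V = 3 + V²)
-4*t(F(7), l(8, 0)) = -4*(3 + (5 + 7)²) = -4*(3 + 12²) = -4*(3 + 144) = -4*147 = -588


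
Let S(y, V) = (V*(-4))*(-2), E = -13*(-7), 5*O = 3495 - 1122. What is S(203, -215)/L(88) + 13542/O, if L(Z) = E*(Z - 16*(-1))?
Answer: 3790035/133679 ≈ 28.352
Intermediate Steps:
O = 2373/5 (O = (3495 - 1122)/5 = (⅕)*2373 = 2373/5 ≈ 474.60)
E = 91
S(y, V) = 8*V (S(y, V) = -4*V*(-2) = 8*V)
L(Z) = 1456 + 91*Z (L(Z) = 91*(Z - 16*(-1)) = 91*(Z + 16) = 91*(16 + Z) = 1456 + 91*Z)
S(203, -215)/L(88) + 13542/O = (8*(-215))/(1456 + 91*88) + 13542/(2373/5) = -1720/(1456 + 8008) + 13542*(5/2373) = -1720/9464 + 22570/791 = -1720*1/9464 + 22570/791 = -215/1183 + 22570/791 = 3790035/133679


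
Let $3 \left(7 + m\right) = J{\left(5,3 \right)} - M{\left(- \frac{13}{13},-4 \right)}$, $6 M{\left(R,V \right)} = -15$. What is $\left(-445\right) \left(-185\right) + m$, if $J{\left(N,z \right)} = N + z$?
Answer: $\frac{164643}{2} \approx 82322.0$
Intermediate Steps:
$M{\left(R,V \right)} = - \frac{5}{2}$ ($M{\left(R,V \right)} = \frac{1}{6} \left(-15\right) = - \frac{5}{2}$)
$m = - \frac{7}{2}$ ($m = -7 + \frac{\left(5 + 3\right) - - \frac{5}{2}}{3} = -7 + \frac{8 + \frac{5}{2}}{3} = -7 + \frac{1}{3} \cdot \frac{21}{2} = -7 + \frac{7}{2} = - \frac{7}{2} \approx -3.5$)
$\left(-445\right) \left(-185\right) + m = \left(-445\right) \left(-185\right) - \frac{7}{2} = 82325 - \frac{7}{2} = \frac{164643}{2}$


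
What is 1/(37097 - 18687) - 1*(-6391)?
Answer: 117658311/18410 ≈ 6391.0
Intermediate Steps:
1/(37097 - 18687) - 1*(-6391) = 1/18410 + 6391 = 117658311/18410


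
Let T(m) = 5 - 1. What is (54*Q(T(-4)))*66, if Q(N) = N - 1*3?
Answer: 3564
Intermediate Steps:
T(m) = 4
Q(N) = -3 + N (Q(N) = N - 3 = -3 + N)
(54*Q(T(-4)))*66 = (54*(-3 + 4))*66 = (54*1)*66 = 54*66 = 3564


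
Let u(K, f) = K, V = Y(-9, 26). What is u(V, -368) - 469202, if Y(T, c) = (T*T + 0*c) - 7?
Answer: -469128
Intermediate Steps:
Y(T, c) = -7 + T**2 (Y(T, c) = (T**2 + 0) - 7 = T**2 - 7 = -7 + T**2)
V = 74 (V = -7 + (-9)**2 = -7 + 81 = 74)
u(V, -368) - 469202 = 74 - 469202 = -469128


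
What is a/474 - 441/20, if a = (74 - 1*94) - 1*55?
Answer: -35089/1580 ≈ -22.208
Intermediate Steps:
a = -75 (a = (74 - 94) - 55 = -20 - 55 = -75)
a/474 - 441/20 = -75/474 - 441/20 = -75*1/474 - 441*1/20 = -25/158 - 441/20 = -35089/1580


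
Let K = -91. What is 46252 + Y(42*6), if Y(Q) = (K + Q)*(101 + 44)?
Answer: 69597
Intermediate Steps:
Y(Q) = -13195 + 145*Q (Y(Q) = (-91 + Q)*(101 + 44) = (-91 + Q)*145 = -13195 + 145*Q)
46252 + Y(42*6) = 46252 + (-13195 + 145*(42*6)) = 46252 + (-13195 + 145*252) = 46252 + (-13195 + 36540) = 46252 + 23345 = 69597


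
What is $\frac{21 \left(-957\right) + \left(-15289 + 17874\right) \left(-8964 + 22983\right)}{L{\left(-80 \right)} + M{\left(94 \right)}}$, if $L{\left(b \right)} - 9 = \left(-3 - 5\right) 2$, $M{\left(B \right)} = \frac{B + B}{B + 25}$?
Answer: $- \frac{1436687714}{215} \approx -6.6823 \cdot 10^{6}$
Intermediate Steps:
$M{\left(B \right)} = \frac{2 B}{25 + B}$
$L{\left(b \right)} = -7$ ($L{\left(b \right)} = 9 + \left(-3 - 5\right) 2 = 9 - 16 = -7$)
$\frac{21 \left(-957\right) + \left(-15289 + 17874\right) \left(-8964 + 22983\right)}{L{\left(-80 \right)} + M{\left(94 \right)}} = \frac{21 \left(-957\right) + \left(-15289 + 17874\right) \left(-8964 + 22983\right)}{-7 + 2 \cdot 94 \frac{1}{25 + 94}} = \frac{-20097 + 2585 \cdot 14019}{-7 + 2 \cdot 94 \cdot \frac{1}{119}} = \frac{-20097 + 36239115}{-7 + 2 \cdot 94 \cdot \frac{1}{119}} = \frac{36219018}{-7 + \frac{188}{119}} = \frac{36219018}{- \frac{645}{119}} = 36219018 \left(- \frac{119}{645}\right) = - \frac{1436687714}{215}$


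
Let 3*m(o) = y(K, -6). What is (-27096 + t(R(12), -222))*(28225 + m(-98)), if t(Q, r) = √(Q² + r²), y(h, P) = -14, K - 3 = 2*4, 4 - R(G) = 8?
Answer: -764658152 + 846610*√493/3 ≈ -7.5839e+8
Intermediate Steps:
R(G) = -4 (R(G) = 4 - 1*8 = 4 - 8 = -4)
K = 11 (K = 3 + 2*4 = 3 + 8 = 11)
m(o) = -14/3 (m(o) = (⅓)*(-14) = -14/3)
(-27096 + t(R(12), -222))*(28225 + m(-98)) = (-27096 + √((-4)² + (-222)²))*(28225 - 14/3) = (-27096 + √(16 + 49284))*(84661/3) = (-27096 + √49300)*(84661/3) = (-27096 + 10*√493)*(84661/3) = -764658152 + 846610*√493/3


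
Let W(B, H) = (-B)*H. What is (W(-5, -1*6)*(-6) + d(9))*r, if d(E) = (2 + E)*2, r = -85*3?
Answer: -51510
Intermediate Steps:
W(B, H) = -B*H
r = -255
d(E) = 4 + 2*E
(W(-5, -1*6)*(-6) + d(9))*r = (-1*(-5)*(-1*6)*(-6) + (4 + 2*9))*(-255) = (-1*(-5)*(-6)*(-6) + (4 + 18))*(-255) = (-30*(-6) + 22)*(-255) = (180 + 22)*(-255) = 202*(-255) = -51510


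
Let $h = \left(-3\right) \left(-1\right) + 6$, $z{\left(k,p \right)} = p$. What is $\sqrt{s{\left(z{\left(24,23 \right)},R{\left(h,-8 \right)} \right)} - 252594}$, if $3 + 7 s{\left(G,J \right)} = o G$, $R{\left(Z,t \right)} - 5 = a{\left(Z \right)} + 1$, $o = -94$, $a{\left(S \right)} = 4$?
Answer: $\frac{i \sqrt{12392261}}{7} \approx 502.9 i$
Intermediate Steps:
$h = 9$ ($h = 3 + 6 = 9$)
$R{\left(Z,t \right)} = 10$ ($R{\left(Z,t \right)} = 5 + \left(4 + 1\right) = 5 + 5 = 10$)
$s{\left(G,J \right)} = - \frac{3}{7} - \frac{94 G}{7}$ ($s{\left(G,J \right)} = - \frac{3}{7} + \frac{\left(-94\right) G}{7} = - \frac{3}{7} - \frac{94 G}{7}$)
$\sqrt{s{\left(z{\left(24,23 \right)},R{\left(h,-8 \right)} \right)} - 252594} = \sqrt{\left(- \frac{3}{7} - \frac{2162}{7}\right) - 252594} = \sqrt{- \frac{2165}{7} - 252594} = \sqrt{- \frac{1770323}{7}} = \frac{i \sqrt{12392261}}{7}$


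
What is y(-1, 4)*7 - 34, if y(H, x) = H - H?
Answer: -34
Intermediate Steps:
y(H, x) = 0
y(-1, 4)*7 - 34 = 0*7 - 34 = 0 - 34 = -34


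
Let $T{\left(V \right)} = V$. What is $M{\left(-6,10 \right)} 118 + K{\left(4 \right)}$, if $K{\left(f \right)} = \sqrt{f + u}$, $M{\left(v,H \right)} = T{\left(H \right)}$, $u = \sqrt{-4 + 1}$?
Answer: $1180 + \sqrt{4 + i \sqrt{3}} \approx 1182.0 + 0.42361 i$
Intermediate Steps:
$u = i \sqrt{3}$ ($u = \sqrt{-3} = i \sqrt{3} \approx 1.732 i$)
$M{\left(v,H \right)} = H$
$K{\left(f \right)} = \sqrt{f + i \sqrt{3}}$
$M{\left(-6,10 \right)} 118 + K{\left(4 \right)} = 10 \cdot 118 + \sqrt{4 + i \sqrt{3}} = 1180 + \sqrt{4 + i \sqrt{3}}$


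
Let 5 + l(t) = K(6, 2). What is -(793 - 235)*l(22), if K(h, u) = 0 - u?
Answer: 3906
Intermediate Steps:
K(h, u) = -u
l(t) = -7 (l(t) = -5 - 1*2 = -5 - 2 = -7)
-(793 - 235)*l(22) = -(793 - 235)*(-7) = -558*(-7) = -1*(-3906) = 3906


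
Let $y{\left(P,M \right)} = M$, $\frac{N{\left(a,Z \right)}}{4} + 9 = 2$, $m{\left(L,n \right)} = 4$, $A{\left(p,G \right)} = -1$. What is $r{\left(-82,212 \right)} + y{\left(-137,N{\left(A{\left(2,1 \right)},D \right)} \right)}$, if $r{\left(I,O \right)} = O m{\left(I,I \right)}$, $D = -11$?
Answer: $820$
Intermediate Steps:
$N{\left(a,Z \right)} = -28$ ($N{\left(a,Z \right)} = -36 + 4 \cdot 2 = -36 + 8 = -28$)
$r{\left(I,O \right)} = 4 O$ ($r{\left(I,O \right)} = O 4 = 4 O$)
$r{\left(-82,212 \right)} + y{\left(-137,N{\left(A{\left(2,1 \right)},D \right)} \right)} = 4 \cdot 212 - 28 = 848 - 28 = 820$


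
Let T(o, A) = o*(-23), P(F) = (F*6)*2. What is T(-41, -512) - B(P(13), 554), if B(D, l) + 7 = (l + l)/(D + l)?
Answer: 336696/355 ≈ 948.44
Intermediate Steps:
P(F) = 12*F (P(F) = (6*F)*2 = 12*F)
B(D, l) = -7 + 2*l/(D + l) (B(D, l) = -7 + (l + l)/(D + l) = -7 + (2*l)/(D + l) = -7 + 2*l/(D + l))
T(o, A) = -23*o
T(-41, -512) - B(P(13), 554) = -23*(-41) - (-84*13 - 5*554)/(12*13 + 554) = 943 - (-7*156 - 2770)/(156 + 554) = 943 - (-1092 - 2770)/710 = 943 - (-3862)/710 = 943 - 1*(-1931/355) = 943 + 1931/355 = 336696/355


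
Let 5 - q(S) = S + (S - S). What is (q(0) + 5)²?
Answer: 100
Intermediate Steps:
q(S) = 5 - S (q(S) = 5 - (S + (S - S)) = 5 - (S + 0) = 5 - S)
(q(0) + 5)² = ((5 - 1*0) + 5)² = ((5 + 0) + 5)² = (5 + 5)² = 10² = 100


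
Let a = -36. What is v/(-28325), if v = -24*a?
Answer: -864/28325 ≈ -0.030503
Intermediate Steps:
v = 864 (v = -24*(-36) = 864)
v/(-28325) = 864/(-28325) = 864*(-1/28325) = -864/28325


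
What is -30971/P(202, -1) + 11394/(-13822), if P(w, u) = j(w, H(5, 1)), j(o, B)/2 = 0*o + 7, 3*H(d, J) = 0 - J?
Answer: -214120339/96754 ≈ -2213.0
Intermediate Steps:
H(d, J) = -J/3 (H(d, J) = (0 - J)/3 = (-J)/3 = -J/3)
j(o, B) = 14 (j(o, B) = 2*(0*o + 7) = 2*(0 + 7) = 2*7 = 14)
P(w, u) = 14
-30971/P(202, -1) + 11394/(-13822) = -30971/14 + 11394/(-13822) = -30971*1/14 + 11394*(-1/13822) = -30971/14 - 5697/6911 = -214120339/96754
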